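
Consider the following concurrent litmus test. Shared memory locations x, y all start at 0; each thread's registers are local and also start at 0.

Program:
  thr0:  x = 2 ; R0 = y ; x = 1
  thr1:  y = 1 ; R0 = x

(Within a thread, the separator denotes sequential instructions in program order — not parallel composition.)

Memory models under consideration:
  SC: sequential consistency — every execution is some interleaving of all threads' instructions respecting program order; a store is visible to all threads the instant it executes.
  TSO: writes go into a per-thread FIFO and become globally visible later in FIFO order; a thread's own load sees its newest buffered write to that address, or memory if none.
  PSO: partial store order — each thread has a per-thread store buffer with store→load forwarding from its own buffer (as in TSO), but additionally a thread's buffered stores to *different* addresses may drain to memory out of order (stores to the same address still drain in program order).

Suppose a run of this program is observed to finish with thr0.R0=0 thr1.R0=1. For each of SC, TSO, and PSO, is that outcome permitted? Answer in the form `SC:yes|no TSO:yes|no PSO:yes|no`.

outcome vector order: (thr0.R0,thr1.R0)
[SC] allowed = {<0 1> <0 2> <1 0> <1 1> <1 2>}
[TSO] allowed = {<0 0> <0 1> <0 2> <1 0> <1 1> <1 2>}
[PSO] allowed = {<0 0> <0 1> <0 2> <1 0> <1 1> <1 2>}
target <0 1> ∈ {SC,TSO,PSO}

SC:yes TSO:yes PSO:yes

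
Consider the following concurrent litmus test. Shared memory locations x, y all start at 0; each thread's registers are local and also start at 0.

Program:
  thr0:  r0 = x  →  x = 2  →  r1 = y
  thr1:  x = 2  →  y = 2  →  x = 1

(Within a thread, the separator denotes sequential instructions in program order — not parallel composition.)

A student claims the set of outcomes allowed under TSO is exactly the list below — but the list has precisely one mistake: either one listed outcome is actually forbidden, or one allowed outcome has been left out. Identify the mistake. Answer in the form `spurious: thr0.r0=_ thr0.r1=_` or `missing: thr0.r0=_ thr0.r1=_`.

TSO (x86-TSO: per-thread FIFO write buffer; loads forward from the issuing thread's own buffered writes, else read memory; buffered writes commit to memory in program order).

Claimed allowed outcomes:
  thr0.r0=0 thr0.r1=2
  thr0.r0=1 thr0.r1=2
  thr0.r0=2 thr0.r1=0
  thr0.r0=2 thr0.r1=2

outcome vector order: (thr0.r0,thr0.r1)
TSO: 5 outcomes — {<0 0>; <0 2>; <1 2>; <2 0>; <2 2>}
TSO∖claimed = {<0 0>}

missing: thr0.r0=0 thr0.r1=0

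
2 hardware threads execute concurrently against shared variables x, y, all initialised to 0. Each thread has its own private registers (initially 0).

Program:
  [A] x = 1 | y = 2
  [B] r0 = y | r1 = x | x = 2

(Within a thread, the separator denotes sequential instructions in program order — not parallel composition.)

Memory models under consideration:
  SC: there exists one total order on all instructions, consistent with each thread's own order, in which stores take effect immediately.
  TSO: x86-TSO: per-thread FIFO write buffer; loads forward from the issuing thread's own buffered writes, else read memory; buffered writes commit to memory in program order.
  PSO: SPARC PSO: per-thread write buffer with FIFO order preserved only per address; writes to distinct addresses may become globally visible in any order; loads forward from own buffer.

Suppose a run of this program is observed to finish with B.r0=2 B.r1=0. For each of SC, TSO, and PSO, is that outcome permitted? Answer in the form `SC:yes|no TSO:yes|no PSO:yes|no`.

SC:no TSO:no PSO:yes

outcome vector order: (B.r0,B.r1)
[SC] allowed = {(0,0); (0,1); (2,1)}
[TSO] allowed = {(0,0); (0,1); (2,1)}
[PSO] allowed = {(0,0); (0,1); (2,0); (2,1)}
target (2,0) ∈ {PSO}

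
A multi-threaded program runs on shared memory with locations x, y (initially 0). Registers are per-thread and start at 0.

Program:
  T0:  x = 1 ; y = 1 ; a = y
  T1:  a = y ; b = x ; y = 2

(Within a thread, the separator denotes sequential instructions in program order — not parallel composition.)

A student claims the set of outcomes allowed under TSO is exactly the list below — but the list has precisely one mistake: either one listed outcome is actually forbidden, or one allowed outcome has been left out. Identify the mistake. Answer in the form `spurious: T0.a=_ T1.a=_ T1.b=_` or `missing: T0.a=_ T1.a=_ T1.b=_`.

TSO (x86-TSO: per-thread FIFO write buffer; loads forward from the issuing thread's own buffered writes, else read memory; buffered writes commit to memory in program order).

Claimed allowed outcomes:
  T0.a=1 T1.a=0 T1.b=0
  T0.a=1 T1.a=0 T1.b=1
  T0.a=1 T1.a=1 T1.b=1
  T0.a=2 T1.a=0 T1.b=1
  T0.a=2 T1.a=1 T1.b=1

outcome vector order: (T0.a,T1.a,T1.b)
[TSO] allowed = {(1,0,0), (1,0,1), (1,1,1), (2,0,0), (2,0,1), (2,1,1)}
TSO∖claimed = {(2,0,0)}

missing: T0.a=2 T1.a=0 T1.b=0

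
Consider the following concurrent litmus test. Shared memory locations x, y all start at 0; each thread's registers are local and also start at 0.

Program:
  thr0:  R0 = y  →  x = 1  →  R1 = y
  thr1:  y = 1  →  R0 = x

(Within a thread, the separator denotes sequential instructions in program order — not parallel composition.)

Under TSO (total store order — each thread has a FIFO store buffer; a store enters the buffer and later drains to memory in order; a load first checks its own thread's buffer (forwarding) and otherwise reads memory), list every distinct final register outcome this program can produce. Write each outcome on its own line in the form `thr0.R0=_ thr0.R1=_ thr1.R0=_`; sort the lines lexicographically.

outcome vector order: (thr0.R0,thr0.R1,thr1.R0)
|TSO outcomes| = 6

thr0.R0=0 thr0.R1=0 thr1.R0=0
thr0.R0=0 thr0.R1=0 thr1.R0=1
thr0.R0=0 thr0.R1=1 thr1.R0=0
thr0.R0=0 thr0.R1=1 thr1.R0=1
thr0.R0=1 thr0.R1=1 thr1.R0=0
thr0.R0=1 thr0.R1=1 thr1.R0=1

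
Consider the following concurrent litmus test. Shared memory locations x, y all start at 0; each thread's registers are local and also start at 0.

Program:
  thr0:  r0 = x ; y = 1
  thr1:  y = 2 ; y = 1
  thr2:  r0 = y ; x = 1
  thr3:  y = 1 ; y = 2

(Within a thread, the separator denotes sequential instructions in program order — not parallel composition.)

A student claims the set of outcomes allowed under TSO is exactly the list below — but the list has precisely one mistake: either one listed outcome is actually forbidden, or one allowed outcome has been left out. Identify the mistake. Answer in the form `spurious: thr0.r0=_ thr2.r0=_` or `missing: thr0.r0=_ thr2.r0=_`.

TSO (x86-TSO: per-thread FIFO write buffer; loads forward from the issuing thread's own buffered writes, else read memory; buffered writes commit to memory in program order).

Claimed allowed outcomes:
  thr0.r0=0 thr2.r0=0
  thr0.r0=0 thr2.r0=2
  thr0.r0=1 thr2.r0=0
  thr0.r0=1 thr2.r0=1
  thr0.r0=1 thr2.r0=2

missing: thr0.r0=0 thr2.r0=1

outcome vector order: (thr0.r0,thr2.r0)
[TSO] allowed = {(0,0), (0,1), (0,2), (1,0), (1,1), (1,2)}
TSO∖claimed = {(0,1)}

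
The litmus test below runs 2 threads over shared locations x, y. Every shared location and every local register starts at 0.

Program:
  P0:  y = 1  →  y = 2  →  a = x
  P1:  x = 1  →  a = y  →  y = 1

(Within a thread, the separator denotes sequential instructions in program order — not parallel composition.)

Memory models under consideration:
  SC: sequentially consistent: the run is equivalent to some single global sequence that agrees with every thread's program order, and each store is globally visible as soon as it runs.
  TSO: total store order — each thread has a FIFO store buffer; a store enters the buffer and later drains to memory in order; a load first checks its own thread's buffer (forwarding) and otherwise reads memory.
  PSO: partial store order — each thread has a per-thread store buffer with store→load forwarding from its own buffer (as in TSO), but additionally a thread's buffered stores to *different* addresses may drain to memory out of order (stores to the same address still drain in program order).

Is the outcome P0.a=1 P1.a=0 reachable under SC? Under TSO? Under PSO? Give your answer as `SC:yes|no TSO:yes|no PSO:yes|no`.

SC:yes TSO:yes PSO:yes

outcome vector order: (P0.a,P1.a)
SC: 4 outcomes — {(0,2), (1,0), (1,1), (1,2)}
TSO: 6 outcomes — {(0,0), (0,1), (0,2), (1,0), (1,1), (1,2)}
PSO: 6 outcomes — {(0,0), (0,1), (0,2), (1,0), (1,1), (1,2)}
target (1,0) ∈ {SC,TSO,PSO}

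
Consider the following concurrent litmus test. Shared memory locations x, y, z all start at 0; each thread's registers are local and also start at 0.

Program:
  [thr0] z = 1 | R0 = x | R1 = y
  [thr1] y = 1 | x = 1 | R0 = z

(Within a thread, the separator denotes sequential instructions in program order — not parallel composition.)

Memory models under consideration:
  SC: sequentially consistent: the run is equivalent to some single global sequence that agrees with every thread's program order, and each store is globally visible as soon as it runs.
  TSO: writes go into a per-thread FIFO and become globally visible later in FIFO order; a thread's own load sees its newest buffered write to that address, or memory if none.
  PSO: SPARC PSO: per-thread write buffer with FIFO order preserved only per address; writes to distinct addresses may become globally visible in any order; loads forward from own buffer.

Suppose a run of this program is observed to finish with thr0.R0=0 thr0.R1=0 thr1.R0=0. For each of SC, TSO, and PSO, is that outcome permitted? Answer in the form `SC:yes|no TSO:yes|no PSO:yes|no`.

outcome vector order: (thr0.R0,thr0.R1,thr1.R0)
[SC] allowed = {(0,0,1) (0,1,1) (1,1,0) (1,1,1)}
[TSO] allowed = {(0,0,0) (0,0,1) (0,1,0) (0,1,1) (1,1,0) (1,1,1)}
[PSO] allowed = {(0,0,0) (0,0,1) (0,1,0) (0,1,1) (1,0,0) (1,0,1) (1,1,0) (1,1,1)}
target (0,0,0) ∈ {TSO,PSO}

SC:no TSO:yes PSO:yes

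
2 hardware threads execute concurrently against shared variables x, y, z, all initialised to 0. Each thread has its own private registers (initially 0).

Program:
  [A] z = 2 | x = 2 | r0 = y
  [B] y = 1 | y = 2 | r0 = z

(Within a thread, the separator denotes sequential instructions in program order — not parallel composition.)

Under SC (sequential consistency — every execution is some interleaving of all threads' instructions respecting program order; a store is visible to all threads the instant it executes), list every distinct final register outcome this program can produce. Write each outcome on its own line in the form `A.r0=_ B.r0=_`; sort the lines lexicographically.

A.r0=0 B.r0=2
A.r0=1 B.r0=2
A.r0=2 B.r0=0
A.r0=2 B.r0=2

outcome vector order: (A.r0,B.r0)
|SC outcomes| = 4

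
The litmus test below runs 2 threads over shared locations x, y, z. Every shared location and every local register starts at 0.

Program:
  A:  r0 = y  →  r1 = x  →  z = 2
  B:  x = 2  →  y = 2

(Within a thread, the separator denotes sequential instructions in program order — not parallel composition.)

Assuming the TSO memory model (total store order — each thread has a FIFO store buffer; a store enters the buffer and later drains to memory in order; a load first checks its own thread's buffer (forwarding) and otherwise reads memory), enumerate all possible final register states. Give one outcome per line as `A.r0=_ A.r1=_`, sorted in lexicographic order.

A.r0=0 A.r1=0
A.r0=0 A.r1=2
A.r0=2 A.r1=2

outcome vector order: (A.r0,A.r1)
|TSO outcomes| = 3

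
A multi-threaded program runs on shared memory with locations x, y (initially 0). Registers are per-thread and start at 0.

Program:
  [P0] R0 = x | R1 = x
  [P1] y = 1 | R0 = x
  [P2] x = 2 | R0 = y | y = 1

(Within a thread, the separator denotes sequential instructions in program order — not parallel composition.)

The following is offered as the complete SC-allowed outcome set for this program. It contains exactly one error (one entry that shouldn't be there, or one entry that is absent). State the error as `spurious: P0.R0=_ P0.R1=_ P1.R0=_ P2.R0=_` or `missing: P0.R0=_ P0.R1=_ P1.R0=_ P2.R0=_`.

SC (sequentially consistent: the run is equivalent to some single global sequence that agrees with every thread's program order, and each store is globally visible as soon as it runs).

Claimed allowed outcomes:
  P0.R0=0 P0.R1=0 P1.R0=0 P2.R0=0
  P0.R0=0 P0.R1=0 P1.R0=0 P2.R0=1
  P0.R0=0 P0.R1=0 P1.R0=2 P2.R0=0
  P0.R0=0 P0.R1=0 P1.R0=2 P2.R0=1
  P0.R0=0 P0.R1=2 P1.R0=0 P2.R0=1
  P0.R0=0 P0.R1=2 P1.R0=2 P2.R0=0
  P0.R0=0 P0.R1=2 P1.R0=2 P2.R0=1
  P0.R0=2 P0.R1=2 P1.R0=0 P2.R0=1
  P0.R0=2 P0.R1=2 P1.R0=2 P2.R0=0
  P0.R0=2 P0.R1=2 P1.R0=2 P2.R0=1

spurious: P0.R0=0 P0.R1=0 P1.R0=0 P2.R0=0

outcome vector order: (P0.R0,P0.R1,P1.R0,P2.R0)
SC (9): 0/0/0/1, 0/0/2/0, 0/0/2/1, 0/2/0/1, 0/2/2/0, 0/2/2/1, 2/2/0/1, 2/2/2/0, 2/2/2/1
claimed∖SC = {0/0/0/0}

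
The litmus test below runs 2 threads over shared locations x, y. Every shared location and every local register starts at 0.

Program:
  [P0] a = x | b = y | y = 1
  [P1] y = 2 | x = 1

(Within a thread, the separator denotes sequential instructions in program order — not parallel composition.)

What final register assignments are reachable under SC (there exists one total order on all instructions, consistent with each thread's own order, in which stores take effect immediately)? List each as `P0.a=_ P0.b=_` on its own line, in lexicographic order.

P0.a=0 P0.b=0
P0.a=0 P0.b=2
P0.a=1 P0.b=2

outcome vector order: (P0.a,P0.b)
|SC outcomes| = 3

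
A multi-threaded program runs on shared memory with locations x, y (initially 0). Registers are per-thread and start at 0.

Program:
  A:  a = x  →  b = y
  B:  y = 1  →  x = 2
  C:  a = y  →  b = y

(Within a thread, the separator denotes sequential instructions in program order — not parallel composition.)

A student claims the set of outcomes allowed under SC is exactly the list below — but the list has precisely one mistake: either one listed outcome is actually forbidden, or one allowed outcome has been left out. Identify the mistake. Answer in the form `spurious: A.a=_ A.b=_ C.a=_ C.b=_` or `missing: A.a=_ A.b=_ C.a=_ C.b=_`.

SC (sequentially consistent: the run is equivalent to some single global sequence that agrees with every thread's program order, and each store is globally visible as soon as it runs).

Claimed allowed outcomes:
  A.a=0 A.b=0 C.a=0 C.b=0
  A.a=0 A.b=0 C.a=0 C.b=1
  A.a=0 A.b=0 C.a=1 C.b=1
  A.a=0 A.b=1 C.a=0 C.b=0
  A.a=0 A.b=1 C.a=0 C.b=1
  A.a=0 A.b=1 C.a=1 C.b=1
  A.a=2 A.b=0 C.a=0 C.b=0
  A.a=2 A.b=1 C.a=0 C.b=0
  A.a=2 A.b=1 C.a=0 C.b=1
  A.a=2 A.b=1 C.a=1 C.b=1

outcome vector order: (A.a,A.b,C.a,C.b)
SC: 9 outcomes — {(0,0,0,0) (0,0,0,1) (0,0,1,1) (0,1,0,0) (0,1,0,1) (0,1,1,1) (2,1,0,0) (2,1,0,1) (2,1,1,1)}
claimed∖SC = {(2,0,0,0)}

spurious: A.a=2 A.b=0 C.a=0 C.b=0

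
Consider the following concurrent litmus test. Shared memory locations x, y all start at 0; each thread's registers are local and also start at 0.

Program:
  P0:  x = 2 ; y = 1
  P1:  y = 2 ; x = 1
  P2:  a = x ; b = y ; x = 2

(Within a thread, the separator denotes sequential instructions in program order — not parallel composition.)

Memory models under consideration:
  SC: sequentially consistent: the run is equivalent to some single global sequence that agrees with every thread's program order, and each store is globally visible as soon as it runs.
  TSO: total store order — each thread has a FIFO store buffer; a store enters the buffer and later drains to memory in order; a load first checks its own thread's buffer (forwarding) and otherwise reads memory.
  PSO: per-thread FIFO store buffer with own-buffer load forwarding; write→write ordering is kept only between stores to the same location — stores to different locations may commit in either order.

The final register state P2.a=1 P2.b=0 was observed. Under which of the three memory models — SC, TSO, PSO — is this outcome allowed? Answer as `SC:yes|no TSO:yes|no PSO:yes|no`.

outcome vector order: (P2.a,P2.b)
[SC] allowed = {00 01 02 11 12 20 21 22}
[TSO] allowed = {00 01 02 11 12 20 21 22}
[PSO] allowed = {00 01 02 10 11 12 20 21 22}
target 10 ∈ {PSO}

SC:no TSO:no PSO:yes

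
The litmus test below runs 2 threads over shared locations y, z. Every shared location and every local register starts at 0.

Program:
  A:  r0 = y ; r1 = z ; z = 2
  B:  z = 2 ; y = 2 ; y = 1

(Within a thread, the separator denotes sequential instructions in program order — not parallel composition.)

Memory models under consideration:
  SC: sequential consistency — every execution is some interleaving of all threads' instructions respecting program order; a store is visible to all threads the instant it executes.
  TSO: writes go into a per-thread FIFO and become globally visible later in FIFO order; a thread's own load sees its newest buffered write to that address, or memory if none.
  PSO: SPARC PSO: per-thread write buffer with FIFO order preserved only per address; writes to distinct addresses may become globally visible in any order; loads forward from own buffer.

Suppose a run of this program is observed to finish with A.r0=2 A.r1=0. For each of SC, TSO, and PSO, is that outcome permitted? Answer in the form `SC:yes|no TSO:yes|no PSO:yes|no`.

SC:no TSO:no PSO:yes

outcome vector order: (A.r0,A.r1)
[SC] allowed = {00; 02; 12; 22}
[TSO] allowed = {00; 02; 12; 22}
[PSO] allowed = {00; 02; 10; 12; 20; 22}
target 20 ∈ {PSO}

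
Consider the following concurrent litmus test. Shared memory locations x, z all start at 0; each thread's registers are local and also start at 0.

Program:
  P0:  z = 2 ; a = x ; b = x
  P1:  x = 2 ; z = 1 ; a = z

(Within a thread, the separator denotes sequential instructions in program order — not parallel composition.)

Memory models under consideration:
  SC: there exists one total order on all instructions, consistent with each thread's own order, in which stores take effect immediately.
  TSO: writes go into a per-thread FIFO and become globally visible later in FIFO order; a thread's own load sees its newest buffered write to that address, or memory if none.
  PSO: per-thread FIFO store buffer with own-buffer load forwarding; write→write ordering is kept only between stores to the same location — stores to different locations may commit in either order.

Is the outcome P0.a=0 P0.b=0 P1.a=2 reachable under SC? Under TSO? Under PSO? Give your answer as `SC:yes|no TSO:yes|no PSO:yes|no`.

outcome vector order: (P0.a,P0.b,P1.a)
under SC → <0 0 1>; <0 2 1>; <2 2 1>; <2 2 2>
under TSO → <0 0 1>; <0 0 2>; <0 2 1>; <0 2 2>; <2 2 1>; <2 2 2>
under PSO → <0 0 1>; <0 0 2>; <0 2 1>; <0 2 2>; <2 2 1>; <2 2 2>
target <0 0 2> ∈ {TSO,PSO}

SC:no TSO:yes PSO:yes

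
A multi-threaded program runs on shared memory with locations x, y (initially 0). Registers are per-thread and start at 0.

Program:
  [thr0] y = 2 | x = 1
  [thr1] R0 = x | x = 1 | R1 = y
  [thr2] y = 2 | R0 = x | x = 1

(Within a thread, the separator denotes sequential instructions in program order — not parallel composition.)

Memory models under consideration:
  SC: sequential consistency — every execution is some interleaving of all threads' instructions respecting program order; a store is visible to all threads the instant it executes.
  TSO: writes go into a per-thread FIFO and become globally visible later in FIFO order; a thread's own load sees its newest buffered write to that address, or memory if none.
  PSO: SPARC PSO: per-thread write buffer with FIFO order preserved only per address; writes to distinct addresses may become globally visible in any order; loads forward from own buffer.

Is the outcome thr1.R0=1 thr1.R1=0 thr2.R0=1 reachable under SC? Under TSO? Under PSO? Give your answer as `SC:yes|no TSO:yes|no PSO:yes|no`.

SC:no TSO:no PSO:yes

outcome vector order: (thr1.R0,thr1.R1,thr2.R0)
under SC → (0,0,1), (0,2,0), (0,2,1), (1,2,0), (1,2,1)
under TSO → (0,0,0), (0,0,1), (0,2,0), (0,2,1), (1,2,0), (1,2,1)
under PSO → (0,0,0), (0,0,1), (0,2,0), (0,2,1), (1,0,0), (1,0,1), (1,2,0), (1,2,1)
target (1,0,1) ∈ {PSO}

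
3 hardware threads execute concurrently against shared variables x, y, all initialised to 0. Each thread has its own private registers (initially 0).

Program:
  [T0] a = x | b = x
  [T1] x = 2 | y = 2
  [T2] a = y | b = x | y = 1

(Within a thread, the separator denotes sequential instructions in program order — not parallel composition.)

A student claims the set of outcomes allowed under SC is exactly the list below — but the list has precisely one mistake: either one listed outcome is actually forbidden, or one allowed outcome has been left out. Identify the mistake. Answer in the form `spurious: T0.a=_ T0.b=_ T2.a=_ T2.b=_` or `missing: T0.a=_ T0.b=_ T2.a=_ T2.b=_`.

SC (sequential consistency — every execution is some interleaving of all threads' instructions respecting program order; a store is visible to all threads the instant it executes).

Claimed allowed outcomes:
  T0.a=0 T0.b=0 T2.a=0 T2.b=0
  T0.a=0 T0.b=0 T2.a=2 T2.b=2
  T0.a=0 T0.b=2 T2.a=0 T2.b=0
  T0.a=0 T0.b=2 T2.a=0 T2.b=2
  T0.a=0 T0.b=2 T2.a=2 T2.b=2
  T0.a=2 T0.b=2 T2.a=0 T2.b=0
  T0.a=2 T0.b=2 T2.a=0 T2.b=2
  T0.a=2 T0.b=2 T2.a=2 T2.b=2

missing: T0.a=0 T0.b=0 T2.a=0 T2.b=2

outcome vector order: (T0.a,T0.b,T2.a,T2.b)
[SC] allowed = {<0 0 0 0>, <0 0 0 2>, <0 0 2 2>, <0 2 0 0>, <0 2 0 2>, <0 2 2 2>, <2 2 0 0>, <2 2 0 2>, <2 2 2 2>}
SC∖claimed = {<0 0 0 2>}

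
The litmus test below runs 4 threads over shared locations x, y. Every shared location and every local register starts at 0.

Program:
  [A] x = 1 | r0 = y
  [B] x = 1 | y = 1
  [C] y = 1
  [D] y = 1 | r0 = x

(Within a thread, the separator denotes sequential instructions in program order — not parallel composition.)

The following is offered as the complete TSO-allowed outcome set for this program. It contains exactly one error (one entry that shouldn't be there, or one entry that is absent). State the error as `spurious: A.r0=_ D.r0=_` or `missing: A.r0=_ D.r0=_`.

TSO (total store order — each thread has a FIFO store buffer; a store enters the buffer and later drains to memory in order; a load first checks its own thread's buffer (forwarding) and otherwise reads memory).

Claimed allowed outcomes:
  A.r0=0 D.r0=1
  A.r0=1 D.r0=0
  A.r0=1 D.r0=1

missing: A.r0=0 D.r0=0

outcome vector order: (A.r0,D.r0)
TSO: 4 outcomes — {00; 01; 10; 11}
TSO∖claimed = {00}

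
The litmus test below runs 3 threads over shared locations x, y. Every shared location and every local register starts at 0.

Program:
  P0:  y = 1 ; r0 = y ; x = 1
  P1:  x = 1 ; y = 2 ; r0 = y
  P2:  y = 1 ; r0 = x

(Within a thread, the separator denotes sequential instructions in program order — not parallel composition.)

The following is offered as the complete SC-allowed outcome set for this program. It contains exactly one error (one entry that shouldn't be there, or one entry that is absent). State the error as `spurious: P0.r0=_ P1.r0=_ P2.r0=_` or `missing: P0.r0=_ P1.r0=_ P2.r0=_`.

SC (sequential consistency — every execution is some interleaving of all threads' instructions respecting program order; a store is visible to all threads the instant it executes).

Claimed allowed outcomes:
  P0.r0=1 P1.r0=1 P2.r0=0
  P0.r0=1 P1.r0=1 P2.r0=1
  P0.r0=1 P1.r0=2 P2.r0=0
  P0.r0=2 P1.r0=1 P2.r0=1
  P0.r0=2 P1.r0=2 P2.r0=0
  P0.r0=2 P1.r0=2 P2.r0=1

outcome vector order: (P0.r0,P1.r0,P2.r0)
SC (7): 110 111 120 121 211 220 221
SC∖claimed = {121}

missing: P0.r0=1 P1.r0=2 P2.r0=1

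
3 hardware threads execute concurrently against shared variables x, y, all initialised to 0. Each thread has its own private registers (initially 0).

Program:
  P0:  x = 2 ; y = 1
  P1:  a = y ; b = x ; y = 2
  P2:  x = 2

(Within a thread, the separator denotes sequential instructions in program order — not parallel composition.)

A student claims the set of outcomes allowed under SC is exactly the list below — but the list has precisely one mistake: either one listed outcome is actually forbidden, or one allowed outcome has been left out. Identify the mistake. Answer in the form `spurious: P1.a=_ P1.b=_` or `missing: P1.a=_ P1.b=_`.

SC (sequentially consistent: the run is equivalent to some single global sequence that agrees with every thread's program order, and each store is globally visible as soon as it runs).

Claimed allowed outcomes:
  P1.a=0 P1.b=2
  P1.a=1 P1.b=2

outcome vector order: (P1.a,P1.b)
[SC] allowed = {0/0 0/2 1/2}
SC∖claimed = {0/0}

missing: P1.a=0 P1.b=0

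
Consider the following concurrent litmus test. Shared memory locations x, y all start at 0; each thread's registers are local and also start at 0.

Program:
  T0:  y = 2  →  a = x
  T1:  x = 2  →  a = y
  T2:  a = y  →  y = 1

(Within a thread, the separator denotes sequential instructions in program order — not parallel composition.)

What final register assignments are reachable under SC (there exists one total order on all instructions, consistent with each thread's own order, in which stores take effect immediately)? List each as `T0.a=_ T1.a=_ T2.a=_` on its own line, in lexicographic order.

outcome vector order: (T0.a,T1.a,T2.a)
|SC outcomes| = 10

T0.a=0 T1.a=1 T2.a=0
T0.a=0 T1.a=1 T2.a=2
T0.a=0 T1.a=2 T2.a=0
T0.a=0 T1.a=2 T2.a=2
T0.a=2 T1.a=0 T2.a=0
T0.a=2 T1.a=0 T2.a=2
T0.a=2 T1.a=1 T2.a=0
T0.a=2 T1.a=1 T2.a=2
T0.a=2 T1.a=2 T2.a=0
T0.a=2 T1.a=2 T2.a=2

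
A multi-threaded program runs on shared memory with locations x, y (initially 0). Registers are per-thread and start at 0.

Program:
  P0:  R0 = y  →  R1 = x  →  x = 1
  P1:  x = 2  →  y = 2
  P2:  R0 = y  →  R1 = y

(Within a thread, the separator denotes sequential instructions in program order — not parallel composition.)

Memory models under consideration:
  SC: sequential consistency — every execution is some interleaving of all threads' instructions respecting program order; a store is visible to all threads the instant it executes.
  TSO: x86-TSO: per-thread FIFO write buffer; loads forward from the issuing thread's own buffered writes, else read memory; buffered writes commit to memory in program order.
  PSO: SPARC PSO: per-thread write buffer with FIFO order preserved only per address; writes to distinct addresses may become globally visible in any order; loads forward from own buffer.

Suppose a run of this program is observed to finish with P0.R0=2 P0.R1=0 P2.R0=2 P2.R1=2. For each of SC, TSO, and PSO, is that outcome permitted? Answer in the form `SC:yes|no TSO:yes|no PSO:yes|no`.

SC:no TSO:no PSO:yes

outcome vector order: (P0.R0,P0.R1,P2.R0,P2.R1)
SC (9): (0,0,0,0); (0,0,0,2); (0,0,2,2); (0,2,0,0); (0,2,0,2); (0,2,2,2); (2,2,0,0); (2,2,0,2); (2,2,2,2)
TSO (9): (0,0,0,0); (0,0,0,2); (0,0,2,2); (0,2,0,0); (0,2,0,2); (0,2,2,2); (2,2,0,0); (2,2,0,2); (2,2,2,2)
PSO (12): (0,0,0,0); (0,0,0,2); (0,0,2,2); (0,2,0,0); (0,2,0,2); (0,2,2,2); (2,0,0,0); (2,0,0,2); (2,0,2,2); (2,2,0,0); (2,2,0,2); (2,2,2,2)
target (2,0,2,2) ∈ {PSO}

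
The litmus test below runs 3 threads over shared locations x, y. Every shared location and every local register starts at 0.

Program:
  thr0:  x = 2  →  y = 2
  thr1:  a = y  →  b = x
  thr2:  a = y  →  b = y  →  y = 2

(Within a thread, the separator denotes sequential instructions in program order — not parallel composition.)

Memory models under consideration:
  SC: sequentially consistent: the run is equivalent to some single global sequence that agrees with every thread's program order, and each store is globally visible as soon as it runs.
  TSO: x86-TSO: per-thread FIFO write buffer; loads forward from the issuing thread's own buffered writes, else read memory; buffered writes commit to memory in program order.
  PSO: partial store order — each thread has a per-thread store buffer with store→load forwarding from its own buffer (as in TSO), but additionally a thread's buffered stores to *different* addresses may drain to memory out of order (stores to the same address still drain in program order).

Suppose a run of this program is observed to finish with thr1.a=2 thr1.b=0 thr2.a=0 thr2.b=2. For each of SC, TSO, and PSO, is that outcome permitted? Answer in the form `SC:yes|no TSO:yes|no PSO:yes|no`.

outcome vector order: (thr1.a,thr1.b,thr2.a,thr2.b)
SC (10): <0 0 0 0>, <0 0 0 2>, <0 0 2 2>, <0 2 0 0>, <0 2 0 2>, <0 2 2 2>, <2 0 0 0>, <2 2 0 0>, <2 2 0 2>, <2 2 2 2>
TSO (10): <0 0 0 0>, <0 0 0 2>, <0 0 2 2>, <0 2 0 0>, <0 2 0 2>, <0 2 2 2>, <2 0 0 0>, <2 2 0 0>, <2 2 0 2>, <2 2 2 2>
PSO (12): <0 0 0 0>, <0 0 0 2>, <0 0 2 2>, <0 2 0 0>, <0 2 0 2>, <0 2 2 2>, <2 0 0 0>, <2 0 0 2>, <2 0 2 2>, <2 2 0 0>, <2 2 0 2>, <2 2 2 2>
target <2 0 0 2> ∈ {PSO}

SC:no TSO:no PSO:yes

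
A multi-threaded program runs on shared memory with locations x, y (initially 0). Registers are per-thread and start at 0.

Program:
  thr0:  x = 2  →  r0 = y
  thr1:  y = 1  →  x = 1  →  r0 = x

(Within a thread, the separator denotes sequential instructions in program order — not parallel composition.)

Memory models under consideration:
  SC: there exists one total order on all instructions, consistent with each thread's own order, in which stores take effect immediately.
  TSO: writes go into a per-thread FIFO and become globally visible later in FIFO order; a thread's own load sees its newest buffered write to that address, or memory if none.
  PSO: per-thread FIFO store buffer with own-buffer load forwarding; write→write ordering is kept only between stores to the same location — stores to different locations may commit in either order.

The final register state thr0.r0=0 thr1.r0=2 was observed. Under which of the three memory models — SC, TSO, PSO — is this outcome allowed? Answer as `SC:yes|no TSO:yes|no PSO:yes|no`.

outcome vector order: (thr0.r0,thr1.r0)
SC: 3 outcomes — {01 11 12}
TSO: 4 outcomes — {01 02 11 12}
PSO: 4 outcomes — {01 02 11 12}
target 02 ∈ {TSO,PSO}

SC:no TSO:yes PSO:yes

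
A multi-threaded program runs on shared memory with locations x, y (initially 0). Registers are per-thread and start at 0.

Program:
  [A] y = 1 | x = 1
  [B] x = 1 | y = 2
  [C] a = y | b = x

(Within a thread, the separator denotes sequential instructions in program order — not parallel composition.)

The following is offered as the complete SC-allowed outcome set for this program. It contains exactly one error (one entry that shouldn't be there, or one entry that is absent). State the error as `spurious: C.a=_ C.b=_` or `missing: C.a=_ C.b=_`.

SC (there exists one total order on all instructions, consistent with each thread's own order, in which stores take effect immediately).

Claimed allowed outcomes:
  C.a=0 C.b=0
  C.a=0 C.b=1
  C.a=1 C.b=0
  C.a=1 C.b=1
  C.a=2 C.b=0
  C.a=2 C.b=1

spurious: C.a=2 C.b=0

outcome vector order: (C.a,C.b)
SC (5): (0,0), (0,1), (1,0), (1,1), (2,1)
claimed∖SC = {(2,0)}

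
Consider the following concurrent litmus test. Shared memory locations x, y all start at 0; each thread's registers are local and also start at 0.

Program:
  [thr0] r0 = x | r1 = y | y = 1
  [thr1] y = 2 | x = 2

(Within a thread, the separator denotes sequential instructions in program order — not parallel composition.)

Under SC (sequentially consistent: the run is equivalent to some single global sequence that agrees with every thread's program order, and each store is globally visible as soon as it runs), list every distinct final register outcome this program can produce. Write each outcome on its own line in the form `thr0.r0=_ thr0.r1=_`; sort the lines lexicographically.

outcome vector order: (thr0.r0,thr0.r1)
|SC outcomes| = 3

thr0.r0=0 thr0.r1=0
thr0.r0=0 thr0.r1=2
thr0.r0=2 thr0.r1=2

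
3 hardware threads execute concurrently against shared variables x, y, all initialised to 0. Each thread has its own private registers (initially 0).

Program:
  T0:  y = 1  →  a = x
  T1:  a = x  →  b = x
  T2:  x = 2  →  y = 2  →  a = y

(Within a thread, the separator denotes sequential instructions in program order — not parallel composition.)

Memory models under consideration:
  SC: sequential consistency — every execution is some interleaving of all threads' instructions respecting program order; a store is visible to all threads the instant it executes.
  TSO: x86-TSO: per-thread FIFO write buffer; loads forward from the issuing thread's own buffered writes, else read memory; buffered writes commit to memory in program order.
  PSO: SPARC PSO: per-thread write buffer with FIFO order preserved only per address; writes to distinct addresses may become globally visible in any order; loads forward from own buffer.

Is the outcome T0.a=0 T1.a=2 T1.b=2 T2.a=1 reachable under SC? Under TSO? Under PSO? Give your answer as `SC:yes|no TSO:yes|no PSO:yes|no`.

outcome vector order: (T0.a,T1.a,T1.b,T2.a)
under SC → 0002 0022 0222 2001 2002 2021 2022 2221 2222
under TSO → 0001 0002 0021 0022 0221 0222 2001 2002 2021 2022 2221 2222
under PSO → 0001 0002 0021 0022 0221 0222 2001 2002 2021 2022 2221 2222
target 0221 ∈ {TSO,PSO}

SC:no TSO:yes PSO:yes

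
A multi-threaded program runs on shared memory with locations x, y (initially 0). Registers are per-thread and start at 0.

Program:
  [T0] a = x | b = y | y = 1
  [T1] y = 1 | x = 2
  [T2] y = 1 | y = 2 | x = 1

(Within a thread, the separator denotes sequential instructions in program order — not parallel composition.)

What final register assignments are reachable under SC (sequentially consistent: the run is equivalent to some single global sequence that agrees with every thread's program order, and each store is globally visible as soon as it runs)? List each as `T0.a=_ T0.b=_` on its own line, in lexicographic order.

T0.a=0 T0.b=0
T0.a=0 T0.b=1
T0.a=0 T0.b=2
T0.a=1 T0.b=1
T0.a=1 T0.b=2
T0.a=2 T0.b=1
T0.a=2 T0.b=2

outcome vector order: (T0.a,T0.b)
|SC outcomes| = 7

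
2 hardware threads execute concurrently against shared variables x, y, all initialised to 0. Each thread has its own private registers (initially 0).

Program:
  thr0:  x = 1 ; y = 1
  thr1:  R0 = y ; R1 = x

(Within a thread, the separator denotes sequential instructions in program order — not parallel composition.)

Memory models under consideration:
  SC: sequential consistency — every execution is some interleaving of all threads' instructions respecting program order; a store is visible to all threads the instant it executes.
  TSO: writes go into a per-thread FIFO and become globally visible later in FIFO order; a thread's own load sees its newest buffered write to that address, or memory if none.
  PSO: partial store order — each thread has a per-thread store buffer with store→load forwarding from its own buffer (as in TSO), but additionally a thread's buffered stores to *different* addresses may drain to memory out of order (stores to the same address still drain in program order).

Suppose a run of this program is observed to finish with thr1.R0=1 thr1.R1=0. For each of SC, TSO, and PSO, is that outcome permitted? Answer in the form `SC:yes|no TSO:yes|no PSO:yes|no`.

outcome vector order: (thr1.R0,thr1.R1)
SC (3): 00; 01; 11
TSO (3): 00; 01; 11
PSO (4): 00; 01; 10; 11
target 10 ∈ {PSO}

SC:no TSO:no PSO:yes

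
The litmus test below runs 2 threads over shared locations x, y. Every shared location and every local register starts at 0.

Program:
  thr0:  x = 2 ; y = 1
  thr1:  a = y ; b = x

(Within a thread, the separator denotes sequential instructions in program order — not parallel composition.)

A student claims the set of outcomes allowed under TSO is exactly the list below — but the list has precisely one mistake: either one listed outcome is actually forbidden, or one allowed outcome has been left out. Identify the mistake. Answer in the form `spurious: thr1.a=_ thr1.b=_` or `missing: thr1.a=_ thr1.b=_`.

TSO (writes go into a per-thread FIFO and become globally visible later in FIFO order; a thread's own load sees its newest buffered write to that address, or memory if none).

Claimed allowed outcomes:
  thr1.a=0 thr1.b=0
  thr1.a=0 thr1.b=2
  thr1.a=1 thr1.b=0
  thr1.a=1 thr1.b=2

spurious: thr1.a=1 thr1.b=0

outcome vector order: (thr1.a,thr1.b)
[TSO] allowed = {(0,0); (0,2); (1,2)}
claimed∖TSO = {(1,0)}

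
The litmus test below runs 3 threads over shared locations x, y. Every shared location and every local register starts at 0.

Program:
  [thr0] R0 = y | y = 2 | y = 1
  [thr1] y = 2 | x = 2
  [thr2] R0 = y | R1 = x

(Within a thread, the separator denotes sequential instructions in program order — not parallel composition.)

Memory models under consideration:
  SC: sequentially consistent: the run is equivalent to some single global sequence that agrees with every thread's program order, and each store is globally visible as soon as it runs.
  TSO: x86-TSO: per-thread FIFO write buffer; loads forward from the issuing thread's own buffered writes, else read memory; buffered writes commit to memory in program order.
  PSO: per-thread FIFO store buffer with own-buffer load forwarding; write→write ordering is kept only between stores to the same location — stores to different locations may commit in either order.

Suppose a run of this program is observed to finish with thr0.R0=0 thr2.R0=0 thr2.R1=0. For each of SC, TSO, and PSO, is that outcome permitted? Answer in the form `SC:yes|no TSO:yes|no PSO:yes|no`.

outcome vector order: (thr0.R0,thr2.R0,thr2.R1)
under SC → 0/0/0 0/0/2 0/1/0 0/1/2 0/2/0 0/2/2 2/0/0 2/0/2 2/1/0 2/1/2 2/2/0 2/2/2
under TSO → 0/0/0 0/0/2 0/1/0 0/1/2 0/2/0 0/2/2 2/0/0 2/0/2 2/1/0 2/1/2 2/2/0 2/2/2
under PSO → 0/0/0 0/0/2 0/1/0 0/1/2 0/2/0 0/2/2 2/0/0 2/0/2 2/1/0 2/1/2 2/2/0 2/2/2
target 0/0/0 ∈ {SC,TSO,PSO}

SC:yes TSO:yes PSO:yes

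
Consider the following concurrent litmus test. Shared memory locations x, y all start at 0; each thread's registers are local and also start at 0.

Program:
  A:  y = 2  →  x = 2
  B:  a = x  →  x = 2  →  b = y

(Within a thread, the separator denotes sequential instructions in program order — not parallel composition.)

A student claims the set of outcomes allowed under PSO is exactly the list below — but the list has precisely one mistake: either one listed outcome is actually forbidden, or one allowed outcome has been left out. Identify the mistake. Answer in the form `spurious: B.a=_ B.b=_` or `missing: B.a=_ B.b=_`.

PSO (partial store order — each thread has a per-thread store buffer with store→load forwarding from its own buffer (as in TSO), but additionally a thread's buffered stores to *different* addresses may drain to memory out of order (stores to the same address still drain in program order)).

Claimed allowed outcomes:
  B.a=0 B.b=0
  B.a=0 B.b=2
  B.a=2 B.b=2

missing: B.a=2 B.b=0

outcome vector order: (B.a,B.b)
PSO: 4 outcomes — {(0,0), (0,2), (2,0), (2,2)}
PSO∖claimed = {(2,0)}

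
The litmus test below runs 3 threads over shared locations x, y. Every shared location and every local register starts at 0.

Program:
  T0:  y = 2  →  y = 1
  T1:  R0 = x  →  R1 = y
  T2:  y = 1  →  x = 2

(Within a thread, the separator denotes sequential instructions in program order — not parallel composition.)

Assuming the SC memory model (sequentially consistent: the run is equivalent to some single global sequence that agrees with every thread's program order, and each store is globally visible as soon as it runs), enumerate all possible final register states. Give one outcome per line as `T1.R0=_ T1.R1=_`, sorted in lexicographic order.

outcome vector order: (T1.R0,T1.R1)
|SC outcomes| = 5

T1.R0=0 T1.R1=0
T1.R0=0 T1.R1=1
T1.R0=0 T1.R1=2
T1.R0=2 T1.R1=1
T1.R0=2 T1.R1=2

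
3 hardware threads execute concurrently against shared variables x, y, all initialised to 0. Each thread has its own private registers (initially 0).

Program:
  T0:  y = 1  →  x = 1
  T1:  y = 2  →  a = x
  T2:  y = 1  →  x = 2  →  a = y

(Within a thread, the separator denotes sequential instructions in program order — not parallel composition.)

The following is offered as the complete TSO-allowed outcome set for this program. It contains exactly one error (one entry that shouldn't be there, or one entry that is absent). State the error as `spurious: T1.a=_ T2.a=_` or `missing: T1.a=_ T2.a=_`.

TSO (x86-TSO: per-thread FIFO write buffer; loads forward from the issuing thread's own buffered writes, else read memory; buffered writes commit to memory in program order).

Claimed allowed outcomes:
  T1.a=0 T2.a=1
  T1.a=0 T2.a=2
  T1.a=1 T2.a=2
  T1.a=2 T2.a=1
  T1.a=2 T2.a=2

missing: T1.a=1 T2.a=1

outcome vector order: (T1.a,T2.a)
TSO: 6 outcomes — {0/1; 0/2; 1/1; 1/2; 2/1; 2/2}
TSO∖claimed = {1/1}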